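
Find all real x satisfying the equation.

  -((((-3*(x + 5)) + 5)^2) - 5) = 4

Step 1. [-((((-3*(x + 5)) + 5)^2) - 5) = 4] flip signs both sides, so neg: (((-3*(x + 5)) + 5)^2) - 5 = -4.
Step 2. [(((-3*(x + 5)) + 5)^2) - 5 = -4] the outer -5 inverts by adding 5. So sub: ((-3*(x + 5)) + 5)^2 = 1.
Step 3. [((-3*(x + 5)) + 5)^2 = 1] 1 ≥ 0, LHS is (·)² — take ±√ ⇒ sqrt: (-3*(x + 5)) + 5 = 1 or -1.
Step 4. [(-3*(x + 5)) + 5 = 1 or -1] +5 is outermost — subtract 5 both sides, so sub: -3*(x + 5) = -4 or -6.
Step 5. [-3*(x + 5) = -4 or -6] -3·(inner) — divide through by -3. So div: x + 5 = 4/3 or 2.
Step 6. [x + 5 = 4/3 or 2] 5 comes off first (subtract 5) ⇒ sub: x = -11/3 or -3.

Answer: x ∈ {-11/3, -3}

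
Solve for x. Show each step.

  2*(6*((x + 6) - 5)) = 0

Step 1. [2*(6*((x + 6) - 5)) = 0] leading coefficient 2: divide by 2 ⇒ div: 6*((x + 6) - 5) = 0.
Step 2. [6*((x + 6) - 5) = 0] divide by the outer 6. So div: (x + 6) - 5 = 0.
Step 3. [(x + 6) - 5 = 0] add 5: x sits inside (… - 5), so sub: x + 6 = 5.
Step 4. [x + 6 = 5] the outer +6 inverts by subtracting 6, so sub: x = -1.

Answer: x ∈ {-1}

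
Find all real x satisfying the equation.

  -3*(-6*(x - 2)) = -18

Step 1. [-3*(-6*(x - 2)) = -18] divide by the outer -3, so div: -6*(x - 2) = 6.
Step 2. [-6*(x - 2) = 6] leading coefficient -6: divide by -6 ⇒ div: x - 2 = -1.
Step 3. [x - 2 = -1] the outer -2 inverts by adding 2, so sub: x = 1.

Answer: x ∈ {1}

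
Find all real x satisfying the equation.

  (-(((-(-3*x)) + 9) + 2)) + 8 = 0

Step 1. [(-(((-(-3*x)) + 9) + 2)) + 8 = 0] the outer +8 inverts by subtracting 8 ⇒ sub: -(((-(-3*x)) + 9) + 2) = -8.
Step 2. [-(((-(-3*x)) + 9) + 2) = -8] leading − — multiply by −1, so neg: ((-(-3*x)) + 9) + 2 = 8.
Step 3. [((-(-3*x)) + 9) + 2 = 8] 2 comes off first (subtract 2) ⇒ sub: (-(-3*x)) + 9 = 6.
Step 4. [(-(-3*x)) + 9 = 6] the outer +9 inverts by subtracting 9. So sub: -(-3*x) = -3.
Step 5. [-(-3*x) = -3] flip signs both sides. So neg: -3*x = 3.
Step 6. [-3*x = 3] -3 out front; divide by -3. So div: x = -1.

Answer: x ∈ {-1}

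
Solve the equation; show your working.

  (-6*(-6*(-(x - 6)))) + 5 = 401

Step 1. [(-6*(-6*(-(x - 6)))) + 5 = 401] subtract 5: x sits inside (… + 5). So sub: -6*(-6*(-(x - 6))) = 396.
Step 2. [-6*(-6*(-(x - 6))) = 396] LHS = -6·(…); ÷-6 both sides, so div: -6*(-(x - 6)) = -66.
Step 3. [-6*(-(x - 6)) = -66] -6 out front; divide by -6. So div: -(x - 6) = 11.
Step 4. [-(x - 6) = 11] leading − — multiply by −1. So neg: x - 6 = -11.
Step 5. [x - 6 = -11] add 6: x sits inside (… - 6) ⇒ sub: x = -5.

Answer: x ∈ {-5}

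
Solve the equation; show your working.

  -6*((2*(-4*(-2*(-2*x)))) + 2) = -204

Step 1. [-6*((2*(-4*(-2*(-2*x)))) + 2) = -204] leading coefficient -6: divide by -6, so div: (2*(-4*(-2*(-2*x)))) + 2 = 34.
Step 2. [(2*(-4*(-2*(-2*x)))) + 2 = 34] 2 | LHS and 2 | 34: pull 2 out. So factor: (-4*(-2*(-2*x))) + 1 = 17.
Step 3. [(-4*(-2*(-2*x))) + 1 = 17] +1 is outermost — subtract 1 both sides. So sub: -4*(-2*(-2*x)) = 16.
Step 4. [-4*(-2*(-2*x)) = 16] leading coefficient -4: divide by -4 ⇒ div: -2*(-2*x) = -4.
Step 5. [-2*(-2*x) = -4] divide by the outer -2, so div: -2*x = 2.
Step 6. [-2*x = 2] -2·(inner) — divide through by -2, so div: x = -1.

Answer: x ∈ {-1}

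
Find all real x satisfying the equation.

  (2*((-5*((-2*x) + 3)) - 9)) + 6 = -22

Step 1. [(2*((-5*((-2*x) + 3)) - 9)) + 6 = -22] 2 divides every term; factor it out. So factor: ((-5*((-2*x) + 3)) - 9) + 3 = -11.
Step 2. [((-5*((-2*x) + 3)) - 9) + 3 = -11] subtract 3: x sits inside (… + 3). So sub: (-5*((-2*x) + 3)) - 9 = -14.
Step 3. [(-5*((-2*x) + 3)) - 9 = -14] add 9: x sits inside (… - 9). So sub: -5*((-2*x) + 3) = -5.
Step 4. [-5*((-2*x) + 3) = -5] divide by the outer -5, so div: (-2*x) + 3 = 1.
Step 5. [(-2*x) + 3 = 1] peel the +3: subtract 3 from each side. So sub: -2*x = -2.
Step 6. [-2*x = -2] divide by the outer -2. So div: x = 1.

Answer: x ∈ {1}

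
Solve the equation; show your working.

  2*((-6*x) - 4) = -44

Step 1. [2*((-6*x) - 4) = -44] 2 out front; divide by 2 ⇒ div: (-6*x) - 4 = -22.
Step 2. [(-6*x) - 4 = -22] -4 is outermost — add 4 both sides. So sub: -6*x = -18.
Step 3. [-6*x = -18] leading coefficient -6: divide by -6 ⇒ div: x = 3.

Answer: x ∈ {3}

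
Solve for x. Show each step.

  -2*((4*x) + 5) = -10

Step 1. [-2*((4*x) + 5) = -10] leading coefficient -2: divide by -2, so div: (4*x) + 5 = 5.
Step 2. [(4*x) + 5 = 5] +5 is outermost — subtract 5 both sides. So sub: 4*x = 0.
Step 3. [4*x = 0] 4 out front; divide by 4. So div: x = 0.

Answer: x ∈ {0}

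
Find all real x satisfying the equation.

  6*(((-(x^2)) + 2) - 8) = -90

Step 1. [6*(((-(x^2)) + 2) - 8) = -90] 6·(inner) — divide through by 6, so div: ((-(x^2)) + 2) - 8 = -15.
Step 2. [((-(x^2)) + 2) - 8 = -15] 8 comes off first (add 8), so sub: (-(x^2)) + 2 = -7.
Step 3. [(-(x^2)) + 2 = -7] the outer +2 inverts by subtracting 2. So sub: -(x^2) = -9.
Step 4. [-(x^2) = -9] flip signs both sides. So neg: x^2 = 9.
Step 5. [x^2 = 9] LHS squared, RHS 9 ≥ 0: apply √ (±) ⇒ sqrt: x = 3 or -3.

Answer: x ∈ {-3, 3}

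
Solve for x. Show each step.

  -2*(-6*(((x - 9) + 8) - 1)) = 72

Step 1. [-2*(-6*(((x - 9) + 8) - 1)) = 72] leading coefficient -2: divide by -2 ⇒ div: -6*(((x - 9) + 8) - 1) = -36.
Step 2. [-6*(((x - 9) + 8) - 1) = -36] leading coefficient -6: divide by -6. So div: ((x - 9) + 8) - 1 = 6.
Step 3. [((x - 9) + 8) - 1 = 6] peel the -1: add 1 from each side. So sub: (x - 9) + 8 = 7.
Step 4. [(x - 9) + 8 = 7] the outer +8 inverts by subtracting 8 ⇒ sub: x - 9 = -1.
Step 5. [x - 9 = -1] 9 comes off first (add 9) ⇒ sub: x = 8.

Answer: x ∈ {8}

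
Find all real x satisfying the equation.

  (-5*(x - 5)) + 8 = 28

Step 1. [(-5*(x - 5)) + 8 = 28] +8 is outermost — subtract 8 both sides, so sub: -5*(x - 5) = 20.
Step 2. [-5*(x - 5) = 20] LHS = -5·(…); ÷-5 both sides ⇒ div: x - 5 = -4.
Step 3. [x - 5 = -4] peel the -5: add 5 from each side ⇒ sub: x = 1.

Answer: x ∈ {1}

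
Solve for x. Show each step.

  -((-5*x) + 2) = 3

Step 1. [-((-5*x) + 2) = 3] flip signs both sides. So neg: (-5*x) + 2 = -3.
Step 2. [(-5*x) + 2 = -3] the outer +2 inverts by subtracting 2 ⇒ sub: -5*x = -5.
Step 3. [-5*x = -5] -5·(inner) — divide through by -5, so div: x = 1.

Answer: x ∈ {1}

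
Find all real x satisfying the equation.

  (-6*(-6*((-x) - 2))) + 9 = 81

Step 1. [(-6*(-6*((-x) - 2))) + 9 = 81] the outer +9 inverts by subtracting 9. So sub: -6*(-6*((-x) - 2)) = 72.
Step 2. [-6*(-6*((-x) - 2)) = 72] leading coefficient -6: divide by -6 ⇒ div: -6*((-x) - 2) = -12.
Step 3. [-6*((-x) - 2) = -12] -6·(inner) — divide through by -6, so div: (-x) - 2 = 2.
Step 4. [(-x) - 2 = 2] the outer -2 inverts by adding 2. So sub: -x = 4.
Step 5. [-x = 4] leading − — multiply by −1. So neg: x = -4.

Answer: x ∈ {-4}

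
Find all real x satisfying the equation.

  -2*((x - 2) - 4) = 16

Step 1. [-2*((x - 2) - 4) = 16] -2·(inner) — divide through by -2, so div: (x - 2) - 4 = -8.
Step 2. [(x - 2) - 4 = -8] add 4: x sits inside (… - 4) ⇒ sub: x - 2 = -4.
Step 3. [x - 2 = -4] -2 is outermost — add 2 both sides, so sub: x = -2.

Answer: x ∈ {-2}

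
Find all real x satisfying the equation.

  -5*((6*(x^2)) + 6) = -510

Step 1. [-5*((6*(x^2)) + 6) = -510] LHS = -5·(…); ÷-5 both sides ⇒ div: (6*(x^2)) + 6 = 102.
Step 2. [(6*(x^2)) + 6 = 102] 6 | LHS and 6 | 102: pull 6 out. So factor: (x^2) + 1 = 17.
Step 3. [(x^2) + 1 = 17] subtract 1: x sits inside (… + 1). So sub: x^2 = 16.
Step 4. [x^2 = 16] √ both sides: 16 ≥ 0 gives two branches ⇒ sqrt: x = 4 or -4.

Answer: x ∈ {-4, 4}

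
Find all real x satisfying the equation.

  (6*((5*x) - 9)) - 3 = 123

Step 1. [(6*((5*x) - 9)) - 3 = 123] -3 is outermost — add 3 both sides ⇒ sub: 6*((5*x) - 9) = 126.
Step 2. [6*((5*x) - 9) = 126] LHS = 6·(…); ÷6 both sides. So div: (5*x) - 9 = 21.
Step 3. [(5*x) - 9 = 21] -9 is outermost — add 9 both sides, so sub: 5*x = 30.
Step 4. [5*x = 30] 5 out front; divide by 5, so div: x = 6.

Answer: x ∈ {6}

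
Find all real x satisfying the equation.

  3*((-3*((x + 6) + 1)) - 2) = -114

Step 1. [3*((-3*((x + 6) + 1)) - 2) = -114] divide by the outer 3 ⇒ div: (-3*((x + 6) + 1)) - 2 = -38.
Step 2. [(-3*((x + 6) + 1)) - 2 = -38] 2 comes off first (add 2), so sub: -3*((x + 6) + 1) = -36.
Step 3. [-3*((x + 6) + 1) = -36] LHS = -3·(…); ÷-3 both sides, so div: (x + 6) + 1 = 12.
Step 4. [(x + 6) + 1 = 12] the outer +1 inverts by subtracting 1. So sub: x + 6 = 11.
Step 5. [x + 6 = 11] subtract 6: x sits inside (… + 6) ⇒ sub: x = 5.

Answer: x ∈ {5}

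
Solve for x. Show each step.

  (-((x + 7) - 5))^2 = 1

Step 1. [(-((x + 7) - 5))^2 = 1] √ both sides: 1 ≥ 0 gives two branches. So sqrt: -((x + 7) - 5) = 1 or -1.
Step 2. [-((x + 7) - 5) = 1 or -1] LHS negated; negate both sides. So neg: (x + 7) - 5 = -1 or 1.
Step 3. [(x + 7) - 5 = -1 or 1] add 5: x sits inside (… - 5) ⇒ sub: x + 7 = 4 or 6.
Step 4. [x + 7 = 4 or 6] +7 is outermost — subtract 7 both sides. So sub: x = -3 or -1.

Answer: x ∈ {-3, -1}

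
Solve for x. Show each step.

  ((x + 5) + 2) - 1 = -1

Step 1. [((x + 5) + 2) - 1 = -1] peel the -1: add 1 from each side ⇒ sub: (x + 5) + 2 = 0.
Step 2. [(x + 5) + 2 = 0] peel the +2: subtract 2 from each side ⇒ sub: x + 5 = -2.
Step 3. [x + 5 = -2] subtract 5: x sits inside (… + 5) ⇒ sub: x = -7.

Answer: x ∈ {-7}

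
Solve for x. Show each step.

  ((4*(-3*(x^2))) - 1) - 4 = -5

Step 1. [((4*(-3*(x^2))) - 1) - 4 = -5] -4 is outermost — add 4 both sides, so sub: (4*(-3*(x^2))) - 1 = -1.
Step 2. [(4*(-3*(x^2))) - 1 = -1] -1 is outermost — add 1 both sides. So sub: 4*(-3*(x^2)) = 0.
Step 3. [4*(-3*(x^2)) = 0] 4·(inner) — divide through by 4, so div: -3*(x^2) = 0.
Step 4. [-3*(x^2) = 0] -3·(inner) — divide through by -3, so div: x^2 = 0.
Step 5. [x^2 = 0] LHS squared, RHS 0 ≥ 0: apply √ (±), so sqrt: x = 0.

Answer: x ∈ {0}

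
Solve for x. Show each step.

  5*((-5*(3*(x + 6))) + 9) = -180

Step 1. [5*((-5*(3*(x + 6))) + 9) = -180] leading coefficient 5: divide by 5. So div: (-5*(3*(x + 6))) + 9 = -36.
Step 2. [(-5*(3*(x + 6))) + 9 = -36] 9 comes off first (subtract 9) ⇒ sub: -5*(3*(x + 6)) = -45.
Step 3. [-5*(3*(x + 6)) = -45] LHS = -5·(…); ÷-5 both sides, so div: 3*(x + 6) = 9.
Step 4. [3*(x + 6) = 9] LHS = 3·(…); ÷3 both sides. So div: x + 6 = 3.
Step 5. [x + 6 = 3] 6 comes off first (subtract 6), so sub: x = -3.

Answer: x ∈ {-3}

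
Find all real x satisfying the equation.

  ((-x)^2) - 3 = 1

Step 1. [((-x)^2) - 3 = 1] -3 is outermost — add 3 both sides. So sub: (-x)^2 = 4.
Step 2. [(-x)^2 = 4] √ both sides: 4 ≥ 0 gives two branches, so sqrt: -x = 2 or -2.
Step 3. [-x = 2 or -2] LHS negated; negate both sides, so neg: x = -2 or 2.

Answer: x ∈ {-2, 2}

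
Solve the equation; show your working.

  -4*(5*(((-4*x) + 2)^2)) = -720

Step 1. [-4*(5*(((-4*x) + 2)^2)) = -720] -4·(inner) — divide through by -4. So div: 5*(((-4*x) + 2)^2) = 180.
Step 2. [5*(((-4*x) + 2)^2) = 180] leading coefficient 5: divide by 5, so div: ((-4*x) + 2)^2 = 36.
Step 3. [((-4*x) + 2)^2 = 36] LHS squared, RHS 36 ≥ 0: apply √ (±). So sqrt: (-4*x) + 2 = 6 or -6.
Step 4. [(-4*x) + 2 = 6 or -6] subtract 2: x sits inside (… + 2) ⇒ sub: -4*x = 4 or -8.
Step 5. [-4*x = 4 or -8] LHS = -4·(…); ÷-4 both sides ⇒ div: x = -1 or 2.

Answer: x ∈ {-1, 2}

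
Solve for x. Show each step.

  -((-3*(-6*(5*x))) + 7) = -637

Step 1. [-((-3*(-6*(5*x))) + 7) = -637] leading − — multiply by −1, so neg: (-3*(-6*(5*x))) + 7 = 637.
Step 2. [(-3*(-6*(5*x))) + 7 = 637] the outer +7 inverts by subtracting 7 ⇒ sub: -3*(-6*(5*x)) = 630.
Step 3. [-3*(-6*(5*x)) = 630] leading coefficient -3: divide by -3. So div: -6*(5*x) = -210.
Step 4. [-6*(5*x) = -210] LHS = -6·(…); ÷-6 both sides ⇒ div: 5*x = 35.
Step 5. [5*x = 35] divide by the outer 5 ⇒ div: x = 7.

Answer: x ∈ {7}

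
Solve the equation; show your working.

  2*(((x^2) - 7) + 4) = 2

Step 1. [2*(((x^2) - 7) + 4) = 2] LHS = 2·(…); ÷2 both sides, so div: ((x^2) - 7) + 4 = 1.
Step 2. [((x^2) - 7) + 4 = 1] peel the +4: subtract 4 from each side ⇒ sub: (x^2) - 7 = -3.
Step 3. [(x^2) - 7 = -3] add 7: x sits inside (… - 7), so sub: x^2 = 4.
Step 4. [x^2 = 4] √ both sides: 4 ≥ 0 gives two branches. So sqrt: x = 2 or -2.

Answer: x ∈ {-2, 2}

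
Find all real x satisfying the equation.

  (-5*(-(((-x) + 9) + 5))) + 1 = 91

Step 1. [(-5*(-(((-x) + 9) + 5))) + 1 = 91] the outer +1 inverts by subtracting 1, so sub: -5*(-(((-x) + 9) + 5)) = 90.
Step 2. [-5*(-(((-x) + 9) + 5)) = 90] LHS = -5·(…); ÷-5 both sides, so div: -(((-x) + 9) + 5) = -18.
Step 3. [-(((-x) + 9) + 5) = -18] leading − — multiply by −1. So neg: ((-x) + 9) + 5 = 18.
Step 4. [((-x) + 9) + 5 = 18] subtract 5: x sits inside (… + 5). So sub: (-x) + 9 = 13.
Step 5. [(-x) + 9 = 13] peel the +9: subtract 9 from each side ⇒ sub: -x = 4.
Step 6. [-x = 4] leading − — multiply by −1 ⇒ neg: x = -4.

Answer: x ∈ {-4}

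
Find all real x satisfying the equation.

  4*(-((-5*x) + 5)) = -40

Step 1. [4*(-((-5*x) + 5)) = -40] leading coefficient 4: divide by 4, so div: -((-5*x) + 5) = -10.
Step 2. [-((-5*x) + 5) = -10] leading − — multiply by −1 ⇒ neg: (-5*x) + 5 = 10.
Step 3. [(-5*x) + 5 = 10] common factor -5 (LHS and 10) — divide through, so factor: x - 1 = -2.
Step 4. [x - 1 = -2] peel the -1: add 1 from each side. So sub: x = -1.

Answer: x ∈ {-1}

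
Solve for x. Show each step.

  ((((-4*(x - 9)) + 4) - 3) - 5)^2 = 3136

Step 1. [((((-4*(x - 9)) + 4) - 3) - 5)^2 = 3136] 3136 ≥ 0, LHS is (·)² — take ±√, so sqrt: (((-4*(x - 9)) + 4) - 3) - 5 = 56 or -56.
Step 2. [(((-4*(x - 9)) + 4) - 3) - 5 = 56 or -56] 5 comes off first (add 5) ⇒ sub: ((-4*(x - 9)) + 4) - 3 = 61 or -51.
Step 3. [((-4*(x - 9)) + 4) - 3 = 61 or -51] the outer -3 inverts by adding 3 ⇒ sub: (-4*(x - 9)) + 4 = 64 or -48.
Step 4. [(-4*(x - 9)) + 4 = 64 or -48] the outer +4 inverts by subtracting 4, so sub: -4*(x - 9) = 60 or -52.
Step 5. [-4*(x - 9) = 60 or -52] leading coefficient -4: divide by -4 ⇒ div: x - 9 = -15 or 13.
Step 6. [x - 9 = -15 or 13] the outer -9 inverts by adding 9, so sub: x = -6 or 22.

Answer: x ∈ {-6, 22}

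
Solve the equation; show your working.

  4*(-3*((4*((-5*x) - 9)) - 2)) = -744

Step 1. [4*(-3*((4*((-5*x) - 9)) - 2)) = -744] divide by the outer 4 ⇒ div: -3*((4*((-5*x) - 9)) - 2) = -186.
Step 2. [-3*((4*((-5*x) - 9)) - 2) = -186] -3·(inner) — divide through by -3 ⇒ div: (4*((-5*x) - 9)) - 2 = 62.
Step 3. [(4*((-5*x) - 9)) - 2 = 62] -2 is outermost — add 2 both sides ⇒ sub: 4*((-5*x) - 9) = 64.
Step 4. [4*((-5*x) - 9) = 64] leading coefficient 4: divide by 4. So div: (-5*x) - 9 = 16.
Step 5. [(-5*x) - 9 = 16] add 9: x sits inside (… - 9), so sub: -5*x = 25.
Step 6. [-5*x = 25] divide by the outer -5, so div: x = -5.

Answer: x ∈ {-5}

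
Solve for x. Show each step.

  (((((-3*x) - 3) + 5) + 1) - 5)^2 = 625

Step 1. [(((((-3*x) - 3) + 5) + 1) - 5)^2 = 625] LHS squared, RHS 625 ≥ 0: apply √ (±) ⇒ sqrt: ((((-3*x) - 3) + 5) + 1) - 5 = 25 or -25.
Step 2. [((((-3*x) - 3) + 5) + 1) - 5 = 25 or -25] -5 is outermost — add 5 both sides. So sub: (((-3*x) - 3) + 5) + 1 = 30 or -20.
Step 3. [(((-3*x) - 3) + 5) + 1 = 30 or -20] subtract 1: x sits inside (… + 1) ⇒ sub: ((-3*x) - 3) + 5 = 29 or -21.
Step 4. [((-3*x) - 3) + 5 = 29 or -21] +5 is outermost — subtract 5 both sides ⇒ sub: (-3*x) - 3 = 24 or -26.
Step 5. [(-3*x) - 3 = 24 or -26] 3 comes off first (add 3) ⇒ sub: -3*x = 27 or -23.
Step 6. [-3*x = 27 or -23] LHS = -3·(…); ÷-3 both sides, so div: x = -9 or 23/3.

Answer: x ∈ {-9, 23/3}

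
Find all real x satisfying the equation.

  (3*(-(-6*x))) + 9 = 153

Step 1. [(3*(-(-6*x))) + 9 = 153] 3 | LHS and 3 | 153: pull 3 out ⇒ factor: (-(-6*x)) + 3 = 51.
Step 2. [(-(-6*x)) + 3 = 51] +3 is outermost — subtract 3 both sides. So sub: -(-6*x) = 48.
Step 3. [-(-6*x) = 48] LHS negated; negate both sides, so neg: -6*x = -48.
Step 4. [-6*x = -48] leading coefficient -6: divide by -6 ⇒ div: x = 8.

Answer: x ∈ {8}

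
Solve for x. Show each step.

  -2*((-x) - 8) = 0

Step 1. [-2*((-x) - 8) = 0] leading coefficient -2: divide by -2, so div: (-x) - 8 = 0.
Step 2. [(-x) - 8 = 0] peel the -8: add 8 from each side ⇒ sub: -x = 8.
Step 3. [-x = 8] leading − — multiply by −1, so neg: x = -8.

Answer: x ∈ {-8}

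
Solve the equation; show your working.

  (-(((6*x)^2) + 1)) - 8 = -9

Step 1. [(-(((6*x)^2) + 1)) - 8 = -9] -8 is outermost — add 8 both sides. So sub: -(((6*x)^2) + 1) = -1.
Step 2. [-(((6*x)^2) + 1) = -1] leading − — multiply by −1. So neg: ((6*x)^2) + 1 = 1.
Step 3. [((6*x)^2) + 1 = 1] +1 is outermost — subtract 1 both sides ⇒ sub: (6*x)^2 = 0.
Step 4. [(6*x)^2 = 0] √ both sides: 0 ≥ 0 gives two branches. So sqrt: 6*x = 0.
Step 5. [6*x = 0] divide by the outer 6 ⇒ div: x = 0.

Answer: x ∈ {0}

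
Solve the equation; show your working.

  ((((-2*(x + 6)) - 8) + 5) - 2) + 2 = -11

Step 1. [((((-2*(x + 6)) - 8) + 5) - 2) + 2 = -11] 2 comes off first (subtract 2), so sub: (((-2*(x + 6)) - 8) + 5) - 2 = -13.
Step 2. [(((-2*(x + 6)) - 8) + 5) - 2 = -13] 2 comes off first (add 2) ⇒ sub: ((-2*(x + 6)) - 8) + 5 = -11.
Step 3. [((-2*(x + 6)) - 8) + 5 = -11] 5 comes off first (subtract 5) ⇒ sub: (-2*(x + 6)) - 8 = -16.
Step 4. [(-2*(x + 6)) - 8 = -16] -8 is outermost — add 8 both sides, so sub: -2*(x + 6) = -8.
Step 5. [-2*(x + 6) = -8] divide by the outer -2. So div: x + 6 = 4.
Step 6. [x + 6 = 4] subtract 6: x sits inside (… + 6), so sub: x = -2.

Answer: x ∈ {-2}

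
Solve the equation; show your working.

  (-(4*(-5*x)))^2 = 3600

Step 1. [(-(4*(-5*x)))^2 = 3600] LHS squared, RHS 3600 ≥ 0: apply √ (±), so sqrt: -(4*(-5*x)) = 60 or -60.
Step 2. [-(4*(-5*x)) = 60 or -60] LHS negated; negate both sides ⇒ neg: 4*(-5*x) = -60 or 60.
Step 3. [4*(-5*x) = -60 or 60] leading coefficient 4: divide by 4, so div: -5*x = -15 or 15.
Step 4. [-5*x = -15 or 15] divide by the outer -5. So div: x = 3 or -3.

Answer: x ∈ {-3, 3}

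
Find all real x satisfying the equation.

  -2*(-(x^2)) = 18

Step 1. [-2*(-(x^2)) = 18] -2·(inner) — divide through by -2, so div: -(x^2) = -9.
Step 2. [-(x^2) = -9] flip signs both sides. So neg: x^2 = 9.
Step 3. [x^2 = 9] LHS squared, RHS 9 ≥ 0: apply √ (±) ⇒ sqrt: x = 3 or -3.

Answer: x ∈ {-3, 3}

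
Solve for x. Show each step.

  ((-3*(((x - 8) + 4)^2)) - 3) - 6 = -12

Step 1. [((-3*(((x - 8) + 4)^2)) - 3) - 6 = -12] add 6: x sits inside (… - 6) ⇒ sub: (-3*(((x - 8) + 4)^2)) - 3 = -6.
Step 2. [(-3*(((x - 8) + 4)^2)) - 3 = -6] peel the -3: add 3 from each side. So sub: -3*(((x - 8) + 4)^2) = -3.
Step 3. [-3*(((x - 8) + 4)^2) = -3] -3·(inner) — divide through by -3 ⇒ div: ((x - 8) + 4)^2 = 1.
Step 4. [((x - 8) + 4)^2 = 1] 1 ≥ 0, LHS is (·)² — take ±√, so sqrt: (x - 8) + 4 = 1 or -1.
Step 5. [(x - 8) + 4 = 1 or -1] subtract 4: x sits inside (… + 4). So sub: x - 8 = -3 or -5.
Step 6. [x - 8 = -3 or -5] the outer -8 inverts by adding 8. So sub: x = 5 or 3.

Answer: x ∈ {3, 5}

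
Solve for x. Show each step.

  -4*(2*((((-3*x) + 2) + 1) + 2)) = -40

Step 1. [-4*(2*((((-3*x) + 2) + 1) + 2)) = -40] divide by the outer -4 ⇒ div: 2*((((-3*x) + 2) + 1) + 2) = 10.
Step 2. [2*((((-3*x) + 2) + 1) + 2) = 10] divide by the outer 2, so div: (((-3*x) + 2) + 1) + 2 = 5.
Step 3. [(((-3*x) + 2) + 1) + 2 = 5] +2 is outermost — subtract 2 both sides. So sub: ((-3*x) + 2) + 1 = 3.
Step 4. [((-3*x) + 2) + 1 = 3] peel the +1: subtract 1 from each side ⇒ sub: (-3*x) + 2 = 2.
Step 5. [(-3*x) + 2 = 2] subtract 2: x sits inside (… + 2) ⇒ sub: -3*x = 0.
Step 6. [-3*x = 0] divide by the outer -3. So div: x = 0.

Answer: x ∈ {0}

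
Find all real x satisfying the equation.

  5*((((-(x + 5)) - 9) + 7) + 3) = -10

Step 1. [5*((((-(x + 5)) - 9) + 7) + 3) = -10] leading coefficient 5: divide by 5 ⇒ div: (((-(x + 5)) - 9) + 7) + 3 = -2.
Step 2. [(((-(x + 5)) - 9) + 7) + 3 = -2] peel the +3: subtract 3 from each side. So sub: ((-(x + 5)) - 9) + 7 = -5.
Step 3. [((-(x + 5)) - 9) + 7 = -5] +7 is outermost — subtract 7 both sides, so sub: (-(x + 5)) - 9 = -12.
Step 4. [(-(x + 5)) - 9 = -12] peel the -9: add 9 from each side, so sub: -(x + 5) = -3.
Step 5. [-(x + 5) = -3] flip signs both sides ⇒ neg: x + 5 = 3.
Step 6. [x + 5 = 3] subtract 5: x sits inside (… + 5) ⇒ sub: x = -2.

Answer: x ∈ {-2}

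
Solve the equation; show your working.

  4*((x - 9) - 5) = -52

Step 1. [4*((x - 9) - 5) = -52] leading coefficient 4: divide by 4 ⇒ div: (x - 9) - 5 = -13.
Step 2. [(x - 9) - 5 = -13] -5 is outermost — add 5 both sides, so sub: x - 9 = -8.
Step 3. [x - 9 = -8] the outer -9 inverts by adding 9, so sub: x = 1.

Answer: x ∈ {1}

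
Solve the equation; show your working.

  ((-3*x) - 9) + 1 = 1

Step 1. [((-3*x) - 9) + 1 = 1] subtract 1: x sits inside (… + 1). So sub: (-3*x) - 9 = 0.
Step 2. [(-3*x) - 9 = 0] peel the -9: add 9 from each side, so sub: -3*x = 9.
Step 3. [-3*x = 9] LHS = -3·(…); ÷-3 both sides, so div: x = -3.

Answer: x ∈ {-3}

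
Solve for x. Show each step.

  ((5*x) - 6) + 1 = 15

Step 1. [((5*x) - 6) + 1 = 15] subtract 1: x sits inside (… + 1), so sub: (5*x) - 6 = 14.
Step 2. [(5*x) - 6 = 14] add 6: x sits inside (… - 6) ⇒ sub: 5*x = 20.
Step 3. [5*x = 20] LHS = 5·(…); ÷5 both sides ⇒ div: x = 4.

Answer: x ∈ {4}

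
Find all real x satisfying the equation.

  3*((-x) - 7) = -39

Step 1. [3*((-x) - 7) = -39] divide by the outer 3 ⇒ div: (-x) - 7 = -13.
Step 2. [(-x) - 7 = -13] peel the -7: add 7 from each side, so sub: -x = -6.
Step 3. [-x = -6] LHS negated; negate both sides. So neg: x = 6.

Answer: x ∈ {6}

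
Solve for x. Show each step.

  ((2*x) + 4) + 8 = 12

Step 1. [((2*x) + 4) + 8 = 12] the outer +8 inverts by subtracting 8. So sub: (2*x) + 4 = 4.
Step 2. [(2*x) + 4 = 4] 2 divides every term; factor it out, so factor: x + 2 = 2.
Step 3. [x + 2 = 2] +2 is outermost — subtract 2 both sides. So sub: x = 0.

Answer: x ∈ {0}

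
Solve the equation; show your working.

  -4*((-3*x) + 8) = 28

Step 1. [-4*((-3*x) + 8) = 28] -4·(inner) — divide through by -4 ⇒ div: (-3*x) + 8 = -7.
Step 2. [(-3*x) + 8 = -7] 8 comes off first (subtract 8), so sub: -3*x = -15.
Step 3. [-3*x = -15] -3 out front; divide by -3. So div: x = 5.

Answer: x ∈ {5}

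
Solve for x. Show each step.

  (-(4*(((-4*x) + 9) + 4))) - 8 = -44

Step 1. [(-(4*(((-4*x) + 9) + 4))) - 8 = -44] 8 comes off first (add 8) ⇒ sub: -(4*(((-4*x) + 9) + 4)) = -36.
Step 2. [-(4*(((-4*x) + 9) + 4)) = -36] leading − — multiply by −1, so neg: 4*(((-4*x) + 9) + 4) = 36.
Step 3. [4*(((-4*x) + 9) + 4) = 36] 4 out front; divide by 4, so div: ((-4*x) + 9) + 4 = 9.
Step 4. [((-4*x) + 9) + 4 = 9] 4 comes off first (subtract 4), so sub: (-4*x) + 9 = 5.
Step 5. [(-4*x) + 9 = 5] +9 is outermost — subtract 9 both sides. So sub: -4*x = -4.
Step 6. [-4*x = -4] LHS = -4·(…); ÷-4 both sides ⇒ div: x = 1.

Answer: x ∈ {1}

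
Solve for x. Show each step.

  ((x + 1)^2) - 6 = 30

Step 1. [((x + 1)^2) - 6 = 30] peel the -6: add 6 from each side. So sub: (x + 1)^2 = 36.
Step 2. [(x + 1)^2 = 36] √ both sides: 36 ≥ 0 gives two branches, so sqrt: x + 1 = 6 or -6.
Step 3. [x + 1 = 6 or -6] peel the +1: subtract 1 from each side ⇒ sub: x = 5 or -7.

Answer: x ∈ {-7, 5}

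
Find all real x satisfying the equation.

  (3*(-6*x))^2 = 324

Step 1. [(3*(-6*x))^2 = 324] LHS squared, RHS 324 ≥ 0: apply √ (±), so sqrt: 3*(-6*x) = 18 or -18.
Step 2. [3*(-6*x) = 18 or -18] leading coefficient 3: divide by 3. So div: -6*x = 6 or -6.
Step 3. [-6*x = 6 or -6] LHS = -6·(…); ÷-6 both sides, so div: x = -1 or 1.

Answer: x ∈ {-1, 1}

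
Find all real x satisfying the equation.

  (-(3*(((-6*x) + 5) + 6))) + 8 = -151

Step 1. [(-(3*(((-6*x) + 5) + 6))) + 8 = -151] 8 comes off first (subtract 8), so sub: -(3*(((-6*x) + 5) + 6)) = -159.
Step 2. [-(3*(((-6*x) + 5) + 6)) = -159] leading − — multiply by −1, so neg: 3*(((-6*x) + 5) + 6) = 159.
Step 3. [3*(((-6*x) + 5) + 6) = 159] divide by the outer 3, so div: ((-6*x) + 5) + 6 = 53.
Step 4. [((-6*x) + 5) + 6 = 53] the outer +6 inverts by subtracting 6. So sub: (-6*x) + 5 = 47.
Step 5. [(-6*x) + 5 = 47] 5 comes off first (subtract 5), so sub: -6*x = 42.
Step 6. [-6*x = 42] -6 out front; divide by -6, so div: x = -7.

Answer: x ∈ {-7}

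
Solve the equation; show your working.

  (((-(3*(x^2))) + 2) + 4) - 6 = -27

Step 1. [(((-(3*(x^2))) + 2) + 4) - 6 = -27] peel the -6: add 6 from each side. So sub: ((-(3*(x^2))) + 2) + 4 = -21.
Step 2. [((-(3*(x^2))) + 2) + 4 = -21] peel the +4: subtract 4 from each side, so sub: (-(3*(x^2))) + 2 = -25.
Step 3. [(-(3*(x^2))) + 2 = -25] 2 comes off first (subtract 2), so sub: -(3*(x^2)) = -27.
Step 4. [-(3*(x^2)) = -27] flip signs both sides ⇒ neg: 3*(x^2) = 27.
Step 5. [3*(x^2) = 27] leading coefficient 3: divide by 3 ⇒ div: x^2 = 9.
Step 6. [x^2 = 9] LHS squared, RHS 9 ≥ 0: apply √ (±). So sqrt: x = 3 or -3.

Answer: x ∈ {-3, 3}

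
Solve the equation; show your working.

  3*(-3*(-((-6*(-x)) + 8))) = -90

Step 1. [3*(-3*(-((-6*(-x)) + 8))) = -90] divide by the outer 3. So div: -3*(-((-6*(-x)) + 8)) = -30.
Step 2. [-3*(-((-6*(-x)) + 8)) = -30] divide by the outer -3. So div: -((-6*(-x)) + 8) = 10.
Step 3. [-((-6*(-x)) + 8) = 10] LHS negated; negate both sides ⇒ neg: (-6*(-x)) + 8 = -10.
Step 4. [(-6*(-x)) + 8 = -10] 8 comes off first (subtract 8) ⇒ sub: -6*(-x) = -18.
Step 5. [-6*(-x) = -18] leading coefficient -6: divide by -6 ⇒ div: -x = 3.
Step 6. [-x = 3] flip signs both sides. So neg: x = -3.

Answer: x ∈ {-3}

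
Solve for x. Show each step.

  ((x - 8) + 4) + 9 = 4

Step 1. [((x - 8) + 4) + 9 = 4] 9 comes off first (subtract 9) ⇒ sub: (x - 8) + 4 = -5.
Step 2. [(x - 8) + 4 = -5] 4 comes off first (subtract 4). So sub: x - 8 = -9.
Step 3. [x - 8 = -9] 8 comes off first (add 8) ⇒ sub: x = -1.

Answer: x ∈ {-1}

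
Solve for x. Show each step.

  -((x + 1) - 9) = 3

Step 1. [-((x + 1) - 9) = 3] leading − — multiply by −1 ⇒ neg: (x + 1) - 9 = -3.
Step 2. [(x + 1) - 9 = -3] add 9: x sits inside (… - 9). So sub: x + 1 = 6.
Step 3. [x + 1 = 6] the outer +1 inverts by subtracting 1, so sub: x = 5.

Answer: x ∈ {5}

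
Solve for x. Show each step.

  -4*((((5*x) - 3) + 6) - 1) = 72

Step 1. [-4*((((5*x) - 3) + 6) - 1) = 72] leading coefficient -4: divide by -4. So div: (((5*x) - 3) + 6) - 1 = -18.
Step 2. [(((5*x) - 3) + 6) - 1 = -18] peel the -1: add 1 from each side. So sub: ((5*x) - 3) + 6 = -17.
Step 3. [((5*x) - 3) + 6 = -17] +6 is outermost — subtract 6 both sides. So sub: (5*x) - 3 = -23.
Step 4. [(5*x) - 3 = -23] the outer -3 inverts by adding 3, so sub: 5*x = -20.
Step 5. [5*x = -20] divide by the outer 5. So div: x = -4.

Answer: x ∈ {-4}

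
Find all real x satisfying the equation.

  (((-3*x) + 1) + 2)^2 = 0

Step 1. [(((-3*x) + 1) + 2)^2 = 0] √ both sides: 0 ≥ 0 gives two branches, so sqrt: ((-3*x) + 1) + 2 = 0.
Step 2. [((-3*x) + 1) + 2 = 0] the outer +2 inverts by subtracting 2, so sub: (-3*x) + 1 = -2.
Step 3. [(-3*x) + 1 = -2] subtract 1: x sits inside (… + 1), so sub: -3*x = -3.
Step 4. [-3*x = -3] LHS = -3·(…); ÷-3 both sides, so div: x = 1.

Answer: x ∈ {1}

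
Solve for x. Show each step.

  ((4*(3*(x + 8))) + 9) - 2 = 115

Step 1. [((4*(3*(x + 8))) + 9) - 2 = 115] peel the -2: add 2 from each side ⇒ sub: (4*(3*(x + 8))) + 9 = 117.
Step 2. [(4*(3*(x + 8))) + 9 = 117] peel the +9: subtract 9 from each side ⇒ sub: 4*(3*(x + 8)) = 108.
Step 3. [4*(3*(x + 8)) = 108] 4 out front; divide by 4, so div: 3*(x + 8) = 27.
Step 4. [3*(x + 8) = 27] leading coefficient 3: divide by 3, so div: x + 8 = 9.
Step 5. [x + 8 = 9] peel the +8: subtract 8 from each side. So sub: x = 1.

Answer: x ∈ {1}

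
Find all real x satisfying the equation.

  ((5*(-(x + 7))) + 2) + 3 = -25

Step 1. [((5*(-(x + 7))) + 2) + 3 = -25] the outer +3 inverts by subtracting 3, so sub: (5*(-(x + 7))) + 2 = -28.
Step 2. [(5*(-(x + 7))) + 2 = -28] peel the +2: subtract 2 from each side ⇒ sub: 5*(-(x + 7)) = -30.
Step 3. [5*(-(x + 7)) = -30] divide by the outer 5, so div: -(x + 7) = -6.
Step 4. [-(x + 7) = -6] LHS negated; negate both sides. So neg: x + 7 = 6.
Step 5. [x + 7 = 6] peel the +7: subtract 7 from each side, so sub: x = -1.

Answer: x ∈ {-1}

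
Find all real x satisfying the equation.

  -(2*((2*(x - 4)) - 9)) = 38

Step 1. [-(2*((2*(x - 4)) - 9)) = 38] LHS negated; negate both sides. So neg: 2*((2*(x - 4)) - 9) = -38.
Step 2. [2*((2*(x - 4)) - 9) = -38] 2·(inner) — divide through by 2 ⇒ div: (2*(x - 4)) - 9 = -19.
Step 3. [(2*(x - 4)) - 9 = -19] the outer -9 inverts by adding 9, so sub: 2*(x - 4) = -10.
Step 4. [2*(x - 4) = -10] 2·(inner) — divide through by 2. So div: x - 4 = -5.
Step 5. [x - 4 = -5] the outer -4 inverts by adding 4, so sub: x = -1.

Answer: x ∈ {-1}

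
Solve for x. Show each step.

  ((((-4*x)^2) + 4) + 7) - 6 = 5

Step 1. [((((-4*x)^2) + 4) + 7) - 6 = 5] 6 comes off first (add 6). So sub: (((-4*x)^2) + 4) + 7 = 11.
Step 2. [(((-4*x)^2) + 4) + 7 = 11] +7 is outermost — subtract 7 both sides, so sub: ((-4*x)^2) + 4 = 4.
Step 3. [((-4*x)^2) + 4 = 4] peel the +4: subtract 4 from each side ⇒ sub: (-4*x)^2 = 0.
Step 4. [(-4*x)^2 = 0] LHS squared, RHS 0 ≥ 0: apply √ (±). So sqrt: -4*x = 0.
Step 5. [-4*x = 0] -4 out front; divide by -4, so div: x = 0.

Answer: x ∈ {0}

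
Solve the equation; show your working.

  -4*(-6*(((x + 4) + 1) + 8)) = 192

Step 1. [-4*(-6*(((x + 4) + 1) + 8)) = 192] divide by the outer -4. So div: -6*(((x + 4) + 1) + 8) = -48.
Step 2. [-6*(((x + 4) + 1) + 8) = -48] -6·(inner) — divide through by -6. So div: ((x + 4) + 1) + 8 = 8.
Step 3. [((x + 4) + 1) + 8 = 8] subtract 8: x sits inside (… + 8) ⇒ sub: (x + 4) + 1 = 0.
Step 4. [(x + 4) + 1 = 0] +1 is outermost — subtract 1 both sides, so sub: x + 4 = -1.
Step 5. [x + 4 = -1] subtract 4: x sits inside (… + 4) ⇒ sub: x = -5.

Answer: x ∈ {-5}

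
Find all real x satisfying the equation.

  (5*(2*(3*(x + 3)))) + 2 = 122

Step 1. [(5*(2*(3*(x + 3)))) + 2 = 122] +2 is outermost — subtract 2 both sides, so sub: 5*(2*(3*(x + 3))) = 120.
Step 2. [5*(2*(3*(x + 3))) = 120] divide by the outer 5, so div: 2*(3*(x + 3)) = 24.
Step 3. [2*(3*(x + 3)) = 24] LHS = 2·(…); ÷2 both sides ⇒ div: 3*(x + 3) = 12.
Step 4. [3*(x + 3) = 12] LHS = 3·(…); ÷3 both sides, so div: x + 3 = 4.
Step 5. [x + 3 = 4] 3 comes off first (subtract 3) ⇒ sub: x = 1.

Answer: x ∈ {1}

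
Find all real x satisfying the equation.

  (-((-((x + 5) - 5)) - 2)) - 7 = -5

Step 1. [(-((-((x + 5) - 5)) - 2)) - 7 = -5] add 7: x sits inside (… - 7). So sub: -((-((x + 5) - 5)) - 2) = 2.
Step 2. [-((-((x + 5) - 5)) - 2) = 2] LHS negated; negate both sides ⇒ neg: (-((x + 5) - 5)) - 2 = -2.
Step 3. [(-((x + 5) - 5)) - 2 = -2] -2 is outermost — add 2 both sides ⇒ sub: -((x + 5) - 5) = 0.
Step 4. [-((x + 5) - 5) = 0] flip signs both sides, so neg: (x + 5) - 5 = 0.
Step 5. [(x + 5) - 5 = 0] peel the -5: add 5 from each side. So sub: x + 5 = 5.
Step 6. [x + 5 = 5] 5 comes off first (subtract 5), so sub: x = 0.

Answer: x ∈ {0}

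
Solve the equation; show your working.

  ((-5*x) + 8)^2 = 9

Step 1. [((-5*x) + 8)^2 = 9] √ both sides: 9 ≥ 0 gives two branches. So sqrt: (-5*x) + 8 = 3 or -3.
Step 2. [(-5*x) + 8 = 3 or -3] subtract 8: x sits inside (… + 8) ⇒ sub: -5*x = -5 or -11.
Step 3. [-5*x = -5 or -11] LHS = -5·(…); ÷-5 both sides. So div: x = 1 or 11/5.

Answer: x ∈ {1, 11/5}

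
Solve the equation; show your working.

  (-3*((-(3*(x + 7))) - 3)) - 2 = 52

Step 1. [(-3*((-(3*(x + 7))) - 3)) - 2 = 52] 2 comes off first (add 2). So sub: -3*((-(3*(x + 7))) - 3) = 54.
Step 2. [-3*((-(3*(x + 7))) - 3) = 54] -3·(inner) — divide through by -3. So div: (-(3*(x + 7))) - 3 = -18.
Step 3. [(-(3*(x + 7))) - 3 = -18] add 3: x sits inside (… - 3). So sub: -(3*(x + 7)) = -15.
Step 4. [-(3*(x + 7)) = -15] LHS negated; negate both sides. So neg: 3*(x + 7) = 15.
Step 5. [3*(x + 7) = 15] LHS = 3·(…); ÷3 both sides ⇒ div: x + 7 = 5.
Step 6. [x + 7 = 5] peel the +7: subtract 7 from each side. So sub: x = -2.

Answer: x ∈ {-2}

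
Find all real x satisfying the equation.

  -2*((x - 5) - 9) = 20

Step 1. [-2*((x - 5) - 9) = 20] divide by the outer -2. So div: (x - 5) - 9 = -10.
Step 2. [(x - 5) - 9 = -10] the outer -9 inverts by adding 9, so sub: x - 5 = -1.
Step 3. [x - 5 = -1] peel the -5: add 5 from each side ⇒ sub: x = 4.

Answer: x ∈ {4}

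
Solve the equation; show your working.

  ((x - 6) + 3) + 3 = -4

Step 1. [((x - 6) + 3) + 3 = -4] 3 comes off first (subtract 3). So sub: (x - 6) + 3 = -7.
Step 2. [(x - 6) + 3 = -7] subtract 3: x sits inside (… + 3), so sub: x - 6 = -10.
Step 3. [x - 6 = -10] peel the -6: add 6 from each side, so sub: x = -4.

Answer: x ∈ {-4}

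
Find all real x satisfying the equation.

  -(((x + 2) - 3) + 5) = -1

Step 1. [-(((x + 2) - 3) + 5) = -1] leading − — multiply by −1, so neg: ((x + 2) - 3) + 5 = 1.
Step 2. [((x + 2) - 3) + 5 = 1] the outer +5 inverts by subtracting 5. So sub: (x + 2) - 3 = -4.
Step 3. [(x + 2) - 3 = -4] add 3: x sits inside (… - 3) ⇒ sub: x + 2 = -1.
Step 4. [x + 2 = -1] +2 is outermost — subtract 2 both sides. So sub: x = -3.

Answer: x ∈ {-3}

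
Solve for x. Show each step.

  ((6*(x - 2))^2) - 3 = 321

Step 1. [((6*(x - 2))^2) - 3 = 321] peel the -3: add 3 from each side, so sub: (6*(x - 2))^2 = 324.
Step 2. [(6*(x - 2))^2 = 324] √ both sides: 324 ≥ 0 gives two branches, so sqrt: 6*(x - 2) = 18 or -18.
Step 3. [6*(x - 2) = 18 or -18] divide by the outer 6, so div: x - 2 = 3 or -3.
Step 4. [x - 2 = 3 or -3] 2 comes off first (add 2) ⇒ sub: x = 5 or -1.

Answer: x ∈ {-1, 5}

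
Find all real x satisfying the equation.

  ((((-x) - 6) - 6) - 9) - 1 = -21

Step 1. [((((-x) - 6) - 6) - 9) - 1 = -21] 1 comes off first (add 1). So sub: (((-x) - 6) - 6) - 9 = -20.
Step 2. [(((-x) - 6) - 6) - 9 = -20] -9 is outermost — add 9 both sides. So sub: ((-x) - 6) - 6 = -11.
Step 3. [((-x) - 6) - 6 = -11] 6 comes off first (add 6). So sub: (-x) - 6 = -5.
Step 4. [(-x) - 6 = -5] -6 is outermost — add 6 both sides. So sub: -x = 1.
Step 5. [-x = 1] flip signs both sides, so neg: x = -1.

Answer: x ∈ {-1}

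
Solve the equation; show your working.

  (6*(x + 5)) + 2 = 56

Step 1. [(6*(x + 5)) + 2 = 56] subtract 2: x sits inside (… + 2). So sub: 6*(x + 5) = 54.
Step 2. [6*(x + 5) = 54] LHS = 6·(…); ÷6 both sides. So div: x + 5 = 9.
Step 3. [x + 5 = 9] peel the +5: subtract 5 from each side. So sub: x = 4.

Answer: x ∈ {4}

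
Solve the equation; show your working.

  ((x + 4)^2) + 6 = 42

Step 1. [((x + 4)^2) + 6 = 42] 6 comes off first (subtract 6). So sub: (x + 4)^2 = 36.
Step 2. [(x + 4)^2 = 36] LHS squared, RHS 36 ≥ 0: apply √ (±). So sqrt: x + 4 = 6 or -6.
Step 3. [x + 4 = 6 or -6] subtract 4: x sits inside (… + 4), so sub: x = 2 or -10.

Answer: x ∈ {-10, 2}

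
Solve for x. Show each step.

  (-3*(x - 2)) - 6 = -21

Step 1. [(-3*(x - 2)) - 6 = -21] common factor -3 (LHS and -21) — divide through ⇒ factor: (x - 2) + 2 = 7.
Step 2. [(x - 2) + 2 = 7] the outer +2 inverts by subtracting 2, so sub: x - 2 = 5.
Step 3. [x - 2 = 5] peel the -2: add 2 from each side. So sub: x = 7.

Answer: x ∈ {7}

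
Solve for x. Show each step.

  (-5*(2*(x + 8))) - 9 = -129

Step 1. [(-5*(2*(x + 8))) - 9 = -129] peel the -9: add 9 from each side. So sub: -5*(2*(x + 8)) = -120.
Step 2. [-5*(2*(x + 8)) = -120] divide by the outer -5. So div: 2*(x + 8) = 24.
Step 3. [2*(x + 8) = 24] 2 out front; divide by 2, so div: x + 8 = 12.
Step 4. [x + 8 = 12] 8 comes off first (subtract 8). So sub: x = 4.

Answer: x ∈ {4}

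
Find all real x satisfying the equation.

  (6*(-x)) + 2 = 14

Step 1. [(6*(-x)) + 2 = 14] the outer +2 inverts by subtracting 2. So sub: 6*(-x) = 12.
Step 2. [6*(-x) = 12] divide by the outer 6, so div: -x = 2.
Step 3. [-x = 2] LHS negated; negate both sides. So neg: x = -2.

Answer: x ∈ {-2}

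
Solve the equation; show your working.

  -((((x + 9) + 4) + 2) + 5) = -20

Step 1. [-((((x + 9) + 4) + 2) + 5) = -20] leading − — multiply by −1, so neg: (((x + 9) + 4) + 2) + 5 = 20.
Step 2. [(((x + 9) + 4) + 2) + 5 = 20] +5 is outermost — subtract 5 both sides. So sub: ((x + 9) + 4) + 2 = 15.
Step 3. [((x + 9) + 4) + 2 = 15] peel the +2: subtract 2 from each side, so sub: (x + 9) + 4 = 13.
Step 4. [(x + 9) + 4 = 13] the outer +4 inverts by subtracting 4 ⇒ sub: x + 9 = 9.
Step 5. [x + 9 = 9] 9 comes off first (subtract 9). So sub: x = 0.

Answer: x ∈ {0}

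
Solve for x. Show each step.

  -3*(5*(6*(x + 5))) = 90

Step 1. [-3*(5*(6*(x + 5))) = 90] leading coefficient -3: divide by -3. So div: 5*(6*(x + 5)) = -30.
Step 2. [5*(6*(x + 5)) = -30] 5·(inner) — divide through by 5, so div: 6*(x + 5) = -6.
Step 3. [6*(x + 5) = -6] leading coefficient 6: divide by 6. So div: x + 5 = -1.
Step 4. [x + 5 = -1] +5 is outermost — subtract 5 both sides ⇒ sub: x = -6.

Answer: x ∈ {-6}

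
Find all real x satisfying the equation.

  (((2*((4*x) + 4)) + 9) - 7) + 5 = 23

Step 1. [(((2*((4*x) + 4)) + 9) - 7) + 5 = 23] the outer +5 inverts by subtracting 5 ⇒ sub: ((2*((4*x) + 4)) + 9) - 7 = 18.
Step 2. [((2*((4*x) + 4)) + 9) - 7 = 18] the outer -7 inverts by adding 7, so sub: (2*((4*x) + 4)) + 9 = 25.
Step 3. [(2*((4*x) + 4)) + 9 = 25] the outer +9 inverts by subtracting 9 ⇒ sub: 2*((4*x) + 4) = 16.
Step 4. [2*((4*x) + 4) = 16] LHS = 2·(…); ÷2 both sides ⇒ div: (4*x) + 4 = 8.
Step 5. [(4*x) + 4 = 8] +4 is outermost — subtract 4 both sides. So sub: 4*x = 4.
Step 6. [4*x = 4] divide by the outer 4. So div: x = 1.

Answer: x ∈ {1}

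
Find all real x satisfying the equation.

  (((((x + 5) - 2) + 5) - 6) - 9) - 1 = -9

Step 1. [(((((x + 5) - 2) + 5) - 6) - 9) - 1 = -9] 1 comes off first (add 1), so sub: ((((x + 5) - 2) + 5) - 6) - 9 = -8.
Step 2. [((((x + 5) - 2) + 5) - 6) - 9 = -8] -9 is outermost — add 9 both sides. So sub: (((x + 5) - 2) + 5) - 6 = 1.
Step 3. [(((x + 5) - 2) + 5) - 6 = 1] 6 comes off first (add 6). So sub: ((x + 5) - 2) + 5 = 7.
Step 4. [((x + 5) - 2) + 5 = 7] subtract 5: x sits inside (… + 5) ⇒ sub: (x + 5) - 2 = 2.
Step 5. [(x + 5) - 2 = 2] 2 comes off first (add 2), so sub: x + 5 = 4.
Step 6. [x + 5 = 4] the outer +5 inverts by subtracting 5. So sub: x = -1.

Answer: x ∈ {-1}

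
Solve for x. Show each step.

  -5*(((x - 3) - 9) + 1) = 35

Step 1. [-5*(((x - 3) - 9) + 1) = 35] divide by the outer -5 ⇒ div: ((x - 3) - 9) + 1 = -7.
Step 2. [((x - 3) - 9) + 1 = -7] subtract 1: x sits inside (… + 1), so sub: (x - 3) - 9 = -8.
Step 3. [(x - 3) - 9 = -8] 9 comes off first (add 9) ⇒ sub: x - 3 = 1.
Step 4. [x - 3 = 1] 3 comes off first (add 3). So sub: x = 4.

Answer: x ∈ {4}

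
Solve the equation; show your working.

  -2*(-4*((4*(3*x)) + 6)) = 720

Step 1. [-2*(-4*((4*(3*x)) + 6)) = 720] leading coefficient -2: divide by -2. So div: -4*((4*(3*x)) + 6) = -360.
Step 2. [-4*((4*(3*x)) + 6) = -360] -4·(inner) — divide through by -4. So div: (4*(3*x)) + 6 = 90.
Step 3. [(4*(3*x)) + 6 = 90] subtract 6: x sits inside (… + 6) ⇒ sub: 4*(3*x) = 84.
Step 4. [4*(3*x) = 84] 4·(inner) — divide through by 4. So div: 3*x = 21.
Step 5. [3*x = 21] 3 out front; divide by 3. So div: x = 7.

Answer: x ∈ {7}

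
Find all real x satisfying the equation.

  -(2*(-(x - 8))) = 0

Step 1. [-(2*(-(x - 8))) = 0] LHS negated; negate both sides. So neg: 2*(-(x - 8)) = 0.
Step 2. [2*(-(x - 8)) = 0] LHS = 2·(…); ÷2 both sides. So div: -(x - 8) = 0.
Step 3. [-(x - 8) = 0] LHS negated; negate both sides, so neg: x - 8 = 0.
Step 4. [x - 8 = 0] 8 comes off first (add 8). So sub: x = 8.

Answer: x ∈ {8}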